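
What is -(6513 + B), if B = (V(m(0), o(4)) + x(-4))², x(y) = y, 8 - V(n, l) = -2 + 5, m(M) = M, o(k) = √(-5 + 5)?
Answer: -6514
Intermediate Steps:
o(k) = 0 (o(k) = √0 = 0)
V(n, l) = 5 (V(n, l) = 8 - (-2 + 5) = 8 - 1*3 = 8 - 3 = 5)
B = 1 (B = (5 - 4)² = 1² = 1)
-(6513 + B) = -(6513 + 1) = -1*6514 = -6514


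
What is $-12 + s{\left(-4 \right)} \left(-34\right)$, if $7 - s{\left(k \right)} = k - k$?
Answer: $-250$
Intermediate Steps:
$s{\left(k \right)} = 7$ ($s{\left(k \right)} = 7 - \left(k - k\right) = 7 - 0 = 7 + 0 = 7$)
$-12 + s{\left(-4 \right)} \left(-34\right) = -12 + 7 \left(-34\right) = -12 - 238 = -250$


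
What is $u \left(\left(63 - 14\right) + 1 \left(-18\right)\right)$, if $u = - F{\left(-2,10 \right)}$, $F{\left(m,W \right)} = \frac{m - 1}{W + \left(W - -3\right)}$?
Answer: $\frac{93}{23} \approx 4.0435$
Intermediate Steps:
$F{\left(m,W \right)} = \frac{-1 + m}{3 + 2 W}$ ($F{\left(m,W \right)} = \frac{-1 + m}{W + \left(W + 3\right)} = \frac{-1 + m}{W + \left(3 + W\right)} = \frac{-1 + m}{3 + 2 W}$)
$u = \frac{3}{23}$ ($u = - \frac{-1 - 2}{3 + 2 \cdot 10} = - \frac{-3}{3 + 20} = - \frac{-3}{23} = \left(-1\right) \left(- \frac{3}{23}\right) = \frac{3}{23} \approx 0.13043$)
$u \left(\left(63 - 14\right) + 1 \left(-18\right)\right) = \frac{3 \left(\left(63 - 14\right) + 1 \left(-18\right)\right)}{23} = \frac{3 \left(49 - 18\right)}{23} = \frac{3}{23} \cdot 31 = \frac{93}{23}$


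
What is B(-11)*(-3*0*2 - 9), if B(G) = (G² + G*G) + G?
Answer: -2079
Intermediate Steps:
B(G) = G + 2*G² (B(G) = (G² + G²) + G = 2*G² + G = G + 2*G²)
B(-11)*(-3*0*2 - 9) = (-11*(1 + 2*(-11)))*(-3*0*2 - 9) = (-11*(1 - 22))*(0*2 - 9) = (-11*(-21))*(0 - 9) = 231*(-9) = -2079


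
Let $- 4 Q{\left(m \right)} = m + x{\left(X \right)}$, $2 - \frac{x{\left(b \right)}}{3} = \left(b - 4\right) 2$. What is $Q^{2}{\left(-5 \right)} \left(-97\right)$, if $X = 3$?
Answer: $- \frac{4753}{16} \approx -297.06$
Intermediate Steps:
$x{\left(b \right)} = 30 - 6 b$ ($x{\left(b \right)} = 6 - 3 \left(b - 4\right) 2 = 6 - 3 \left(-4 + b\right) 2 = 6 - 3 \left(-8 + 2 b\right) = 6 - \left(-24 + 6 b\right) = 30 - 6 b$)
$Q{\left(m \right)} = -3 - \frac{m}{4}$ ($Q{\left(m \right)} = - \frac{m + \left(30 - 18\right)}{4} = - \frac{m + 12}{4} = - \frac{12 + m}{4} = -3 - \frac{m}{4}$)
$Q^{2}{\left(-5 \right)} \left(-97\right) = \left(-3 - - \frac{5}{4}\right)^{2} \left(-97\right) = \left(-3 + \frac{5}{4}\right)^{2} \left(-97\right) = \left(- \frac{7}{4}\right)^{2} \left(-97\right) = \frac{49}{16} \left(-97\right) = - \frac{4753}{16}$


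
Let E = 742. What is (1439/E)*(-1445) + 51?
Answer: -2041513/742 ≈ -2751.4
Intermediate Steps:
(1439/E)*(-1445) + 51 = (1439/742)*(-1445) + 51 = -2079355/742 + 51 = -2041513/742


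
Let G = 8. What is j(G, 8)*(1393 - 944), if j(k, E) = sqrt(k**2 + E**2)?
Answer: 3592*sqrt(2) ≈ 5079.9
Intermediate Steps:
j(k, E) = sqrt(E**2 + k**2)
j(G, 8)*(1393 - 944) = sqrt(8**2 + 8**2)*(1393 - 944) = sqrt(64 + 64)*449 = sqrt(128)*449 = (8*sqrt(2))*449 = 3592*sqrt(2)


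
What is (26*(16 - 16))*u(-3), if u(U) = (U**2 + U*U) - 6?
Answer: 0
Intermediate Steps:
u(U) = -6 + 2*U**2 (u(U) = (U**2 + U**2) - 6 = 2*U**2 - 6 = -6 + 2*U**2)
(26*(16 - 16))*u(-3) = (26*(16 - 16))*(-6 + 2*(-3)**2) = (26*0)*(-6 + 2*9) = 0*(-6 + 18) = 0*12 = 0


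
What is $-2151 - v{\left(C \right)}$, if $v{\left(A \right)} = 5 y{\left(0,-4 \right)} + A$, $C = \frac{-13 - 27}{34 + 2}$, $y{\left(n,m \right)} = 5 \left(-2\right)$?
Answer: $- \frac{18899}{9} \approx -2099.9$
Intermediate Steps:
$y{\left(n,m \right)} = -10$
$C = - \frac{10}{9}$ ($C = - \frac{40}{36} = \left(-40\right) \frac{1}{36} = - \frac{10}{9} \approx -1.1111$)
$v{\left(A \right)} = -50 + A$ ($v{\left(A \right)} = 5 \left(-10\right) + A = -50 + A$)
$-2151 - v{\left(C \right)} = -2151 - \left(-50 - \frac{10}{9}\right) = -2151 - - \frac{460}{9} = -2151 + \frac{460}{9} = - \frac{18899}{9}$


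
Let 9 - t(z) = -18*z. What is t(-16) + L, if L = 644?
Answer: 365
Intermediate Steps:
t(z) = 9 + 18*z (t(z) = 9 - (-18)*z = 9 + 18*z)
t(-16) + L = (9 + 18*(-16)) + 644 = (9 - 288) + 644 = -279 + 644 = 365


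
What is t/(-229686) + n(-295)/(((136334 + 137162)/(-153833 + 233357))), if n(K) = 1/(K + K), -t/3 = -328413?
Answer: -6624959650851/1544280805460 ≈ -4.2900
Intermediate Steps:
t = 985239 (t = -3*(-328413) = 985239)
n(K) = 1/(2*K)
t/(-229686) + n(-295)/(((136334 + 137162)/(-153833 + 233357))) = 985239/(-229686) + ((1/2)/(-295))/(((136334 + 137162)/(-153833 + 233357))) = 985239*(-1/229686) + ((1/2)*(-1/295))/((273496/79524)) = -328413/76562 - 1/(590*(273496*(1/79524))) = -328413/76562 - 1/(590*68374/19881) = -328413/76562 - 1/590*19881/68374 = -328413/76562 - 19881/40340660 = -6624959650851/1544280805460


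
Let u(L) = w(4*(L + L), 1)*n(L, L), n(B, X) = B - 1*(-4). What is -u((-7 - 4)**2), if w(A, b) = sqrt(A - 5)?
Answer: -375*sqrt(107) ≈ -3879.0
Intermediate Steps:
w(A, b) = sqrt(-5 + A)
n(B, X) = 4 + B (n(B, X) = B + 4 = 4 + B)
u(L) = sqrt(-5 + 8*L)*(4 + L) (u(L) = sqrt(-5 + 4*(L + L))*(4 + L) = sqrt(-5 + 4*(2*L))*(4 + L) = sqrt(-5 + 8*L)*(4 + L))
-u((-7 - 4)**2) = -sqrt(-5 + 8*(-7 - 4)**2)*(4 + (-7 - 4)**2) = -sqrt(-5 + 8*(-11)**2)*(4 + (-11)**2) = -sqrt(-5 + 8*121)*(4 + 121) = -sqrt(-5 + 968)*125 = -sqrt(963)*125 = -3*sqrt(107)*125 = -375*sqrt(107)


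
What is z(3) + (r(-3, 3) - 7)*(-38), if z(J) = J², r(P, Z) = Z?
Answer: 161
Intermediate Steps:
z(3) + (r(-3, 3) - 7)*(-38) = 3² + (3 - 7)*(-38) = 9 - 4*(-38) = 9 + 152 = 161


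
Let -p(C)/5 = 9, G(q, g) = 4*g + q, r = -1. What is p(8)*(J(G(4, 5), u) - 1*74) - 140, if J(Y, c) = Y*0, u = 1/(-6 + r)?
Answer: 3190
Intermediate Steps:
G(q, g) = q + 4*g
u = -1/7 (u = 1/(-6 - 1) = 1/(-7) = -1/7 ≈ -0.14286)
p(C) = -45 (p(C) = -5*9 = -45)
J(Y, c) = 0
p(8)*(J(G(4, 5), u) - 1*74) - 140 = -45*(0 - 1*74) - 140 = -45*(0 - 74) - 140 = -45*(-74) - 140 = 3330 - 140 = 3190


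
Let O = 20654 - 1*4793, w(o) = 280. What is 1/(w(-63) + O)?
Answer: 1/16141 ≈ 6.1954e-5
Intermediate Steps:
O = 15861 (O = 20654 - 4793 = 15861)
1/(w(-63) + O) = 1/(280 + 15861) = 1/16141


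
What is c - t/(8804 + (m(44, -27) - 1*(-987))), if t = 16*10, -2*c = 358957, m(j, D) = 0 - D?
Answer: -1762120073/9818 ≈ -1.7948e+5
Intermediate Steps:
m(j, D) = -D
c = -358957/2 (c = -½*358957 = -358957/2 ≈ -1.7948e+5)
t = 160
c - t/(8804 + (m(44, -27) - 1*(-987))) = -358957/2 - 160/(8804 + (-1*(-27) - 1*(-987))) = -358957/2 - 160/(8804 + (27 + 987)) = -358957/2 - 160/(8804 + 1014) = -358957/2 - 160/9818 = -358957/2 - 1*80/4909 = -358957/2 - 80/4909 = -1762120073/9818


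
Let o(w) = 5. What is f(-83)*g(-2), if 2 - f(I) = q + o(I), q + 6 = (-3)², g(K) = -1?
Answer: 6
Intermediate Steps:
q = 3 (q = -6 + (-3)² = -6 + 9 = 3)
f(I) = -6 (f(I) = 2 - (3 + 5) = 2 - 1*8 = 2 - 8 = -6)
f(-83)*g(-2) = -6*(-1) = 6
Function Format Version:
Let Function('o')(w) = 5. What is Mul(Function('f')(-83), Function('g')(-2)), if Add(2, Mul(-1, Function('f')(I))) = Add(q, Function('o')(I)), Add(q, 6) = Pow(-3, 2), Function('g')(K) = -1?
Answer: 6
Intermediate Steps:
q = 3 (q = Add(-6, Pow(-3, 2)) = Add(-6, 9) = 3)
Function('f')(I) = -6 (Function('f')(I) = Add(2, Mul(-1, Add(3, 5))) = Add(2, Mul(-1, 8)) = Add(2, -8) = -6)
Mul(Function('f')(-83), Function('g')(-2)) = Mul(-6, -1) = 6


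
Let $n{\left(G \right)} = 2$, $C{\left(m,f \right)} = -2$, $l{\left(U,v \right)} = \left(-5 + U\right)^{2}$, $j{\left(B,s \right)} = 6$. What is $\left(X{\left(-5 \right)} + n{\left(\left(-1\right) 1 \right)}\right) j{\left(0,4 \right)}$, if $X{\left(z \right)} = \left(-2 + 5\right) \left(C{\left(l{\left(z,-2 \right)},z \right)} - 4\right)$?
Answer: $-96$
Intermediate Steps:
$X{\left(z \right)} = -18$ ($X{\left(z \right)} = \left(-2 + 5\right) \left(-2 - 4\right) = 3 \left(-6\right) = -18$)
$\left(X{\left(-5 \right)} + n{\left(\left(-1\right) 1 \right)}\right) j{\left(0,4 \right)} = \left(-18 + 2\right) 6 = \left(-16\right) 6 = -96$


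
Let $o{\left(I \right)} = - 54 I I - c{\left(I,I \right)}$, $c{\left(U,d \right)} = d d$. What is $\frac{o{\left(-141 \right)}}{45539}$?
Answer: $- \frac{1093455}{45539} \approx -24.011$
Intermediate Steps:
$c{\left(U,d \right)} = d^{2}$
$o{\left(I \right)} = - 55 I^{2}$ ($o{\left(I \right)} = - 54 I I - I^{2} = - 54 I^{2} - I^{2} = - 55 I^{2}$)
$\frac{o{\left(-141 \right)}}{45539} = \frac{\left(-55\right) \left(-141\right)^{2}}{45539} = \left(-55\right) 19881 \cdot \frac{1}{45539} = \left(-1093455\right) \frac{1}{45539} = - \frac{1093455}{45539}$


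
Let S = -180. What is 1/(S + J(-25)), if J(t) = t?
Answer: -1/205 ≈ -0.0048781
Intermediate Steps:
1/(S + J(-25)) = 1/(-180 - 25) = 1/(-205) = -1/205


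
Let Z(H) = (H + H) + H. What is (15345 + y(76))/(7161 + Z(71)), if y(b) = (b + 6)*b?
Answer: 21577/7374 ≈ 2.9261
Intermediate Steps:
y(b) = b*(6 + b) (y(b) = (6 + b)*b = b*(6 + b))
Z(H) = 3*H (Z(H) = 2*H + H = 3*H)
(15345 + y(76))/(7161 + Z(71)) = (15345 + 76*(6 + 76))/(7161 + 3*71) = (15345 + 76*82)/(7161 + 213) = (15345 + 6232)/7374 = 21577*(1/7374) = 21577/7374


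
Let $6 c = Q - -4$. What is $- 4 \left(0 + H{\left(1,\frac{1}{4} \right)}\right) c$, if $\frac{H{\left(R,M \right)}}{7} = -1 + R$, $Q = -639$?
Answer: $0$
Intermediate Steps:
$H{\left(R,M \right)} = -7 + 7 R$ ($H{\left(R,M \right)} = 7 \left(-1 + R\right) = -7 + 7 R$)
$c = - \frac{635}{6}$ ($c = \frac{-639 - -4}{6} = \frac{-639 + 4}{6} = \frac{1}{6} \left(-635\right) = - \frac{635}{6} \approx -105.83$)
$- 4 \left(0 + H{\left(1,\frac{1}{4} \right)}\right) c = - 4 \left(0 + \left(-7 + 7 \cdot 1\right)\right) \left(- \frac{635}{6}\right) = - 4 \left(0 + \left(-7 + 7\right)\right) \left(- \frac{635}{6}\right) = - 4 \left(0 + 0\right) \left(- \frac{635}{6}\right) = \left(-4\right) 0 \left(- \frac{635}{6}\right) = 0 \left(- \frac{635}{6}\right) = 0$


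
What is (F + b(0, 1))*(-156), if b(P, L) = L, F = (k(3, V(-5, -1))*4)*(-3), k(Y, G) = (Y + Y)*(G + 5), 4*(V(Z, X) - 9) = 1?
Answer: 159900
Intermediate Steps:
V(Z, X) = 37/4 (V(Z, X) = 9 + (1/4)*1 = 9 + 1/4 = 37/4)
k(Y, G) = 2*Y*(5 + G) (k(Y, G) = (2*Y)*(5 + G) = 2*Y*(5 + G))
F = -1026 (F = ((2*3*(5 + 37/4))*4)*(-3) = ((2*3*(57/4))*4)*(-3) = ((171/2)*4)*(-3) = 342*(-3) = -1026)
(F + b(0, 1))*(-156) = (-1026 + 1)*(-156) = -1025*(-156) = 159900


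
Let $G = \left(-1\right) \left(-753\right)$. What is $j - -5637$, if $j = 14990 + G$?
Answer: $21380$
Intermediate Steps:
$G = 753$
$j = 15743$ ($j = 14990 + 753 = 15743$)
$j - -5637 = 15743 - -5637 = 15743 + 5637 = 21380$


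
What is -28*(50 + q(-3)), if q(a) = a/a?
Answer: -1428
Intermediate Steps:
q(a) = 1
-28*(50 + q(-3)) = -28*(50 + 1) = -28*51 = -1428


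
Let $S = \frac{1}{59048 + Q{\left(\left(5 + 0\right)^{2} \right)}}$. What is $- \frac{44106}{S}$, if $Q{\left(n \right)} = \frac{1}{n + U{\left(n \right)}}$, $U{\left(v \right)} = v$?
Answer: $- \frac{65109299253}{25} \approx -2.6044 \cdot 10^{9}$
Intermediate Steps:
$Q{\left(n \right)} = \frac{1}{2 n}$ ($Q{\left(n \right)} = \frac{1}{n + n} = \frac{1}{2 n}$)
$S = \frac{50}{2952401}$ ($S = \frac{1}{59048 + \frac{1}{2 \left(5 + 0\right)^{2}}} = \frac{1}{59048 + \frac{1}{2 \cdot 5^{2}}} = \frac{1}{59048 + \frac{1}{2 \cdot 25}} = \frac{1}{59048 + \frac{1}{2} \cdot \frac{1}{25}} = \frac{1}{59048 + \frac{1}{50}} = \frac{1}{\frac{2952401}{50}} = \frac{50}{2952401} \approx 1.6935 \cdot 10^{-5}$)
$- \frac{44106}{S} = - \frac{44106}{\frac{50}{2952401}} = \left(-44106\right) \frac{2952401}{50} = - \frac{65109299253}{25}$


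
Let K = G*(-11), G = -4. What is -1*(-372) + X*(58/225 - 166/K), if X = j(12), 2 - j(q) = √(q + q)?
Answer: 903301/2475 + 17399*√6/2475 ≈ 382.19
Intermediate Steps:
K = 44 (K = -4*(-11) = 44)
j(q) = 2 - √2*√q (j(q) = 2 - √(q + q) = 2 - √(2*q) = 2 - √2*√q)
X = 2 - 2*√6 (X = 2 - √2*√12 = 2 - √2*2*√3 = 2 - 2*√6 ≈ -2.8990)
-1*(-372) + X*(58/225 - 166/K) = -1*(-372) + (2 - 2*√6)*(58/225 - 166/44) = 372 + (2 - 2*√6)*(58*(1/225) - 166*1/44) = 372 + (2 - 2*√6)*(58/225 - 83/22) = 372 + (2 - 2*√6)*(-17399/4950) = 372 + (-17399/2475 + 17399*√6/2475) = 903301/2475 + 17399*√6/2475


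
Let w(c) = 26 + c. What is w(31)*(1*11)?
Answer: 627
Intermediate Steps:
w(31)*(1*11) = (26 + 31)*(1*11) = 57*11 = 627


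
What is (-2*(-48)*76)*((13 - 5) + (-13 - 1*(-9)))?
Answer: 29184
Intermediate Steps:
(-2*(-48)*76)*((13 - 5) + (-13 - 1*(-9))) = (96*76)*(8 + (-13 + 9)) = 7296*(8 - 4) = 7296*4 = 29184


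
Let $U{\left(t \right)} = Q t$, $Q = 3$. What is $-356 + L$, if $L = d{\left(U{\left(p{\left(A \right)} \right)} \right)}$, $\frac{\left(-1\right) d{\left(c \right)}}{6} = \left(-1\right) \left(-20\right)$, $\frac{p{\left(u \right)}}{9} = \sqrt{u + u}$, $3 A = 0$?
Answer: $-476$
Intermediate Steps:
$A = 0$ ($A = \frac{1}{3} \cdot 0 = 0$)
$p{\left(u \right)} = 9 \sqrt{2} \sqrt{u}$ ($p{\left(u \right)} = 9 \sqrt{u + u} = 9 \sqrt{2 u} = 9 \sqrt{2} \sqrt{u}$)
$U{\left(t \right)} = 3 t$
$d{\left(c \right)} = -120$ ($d{\left(c \right)} = - 6 \left(\left(-1\right) \left(-20\right)\right) = \left(-6\right) 20 = -120$)
$L = -120$
$-356 + L = -356 - 120 = -476$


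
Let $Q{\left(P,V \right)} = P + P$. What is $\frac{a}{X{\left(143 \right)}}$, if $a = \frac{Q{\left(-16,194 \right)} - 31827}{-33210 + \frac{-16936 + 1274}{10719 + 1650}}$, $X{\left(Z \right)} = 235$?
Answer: $\frac{394063971}{96535685720} \approx 0.0040821$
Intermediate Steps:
$Q{\left(P,V \right)} = 2 P$
$a = \frac{394063971}{410790152}$ ($a = \frac{2 \left(-16\right) - 31827}{-33210 + \frac{-16936 + 1274}{10719 + 1650}} = \frac{-32 - 31827}{-33210 - \frac{15662}{12369}} = - \frac{31859}{-33210 - \frac{15662}{12369}} = - \frac{31859}{- \frac{410790152}{12369}} = \left(-31859\right) \left(- \frac{12369}{410790152}\right) = \frac{394063971}{410790152} \approx 0.95928$)
$\frac{a}{X{\left(143 \right)}} = \frac{394063971}{410790152 \cdot 235} = \frac{394063971}{410790152} \cdot \frac{1}{235} = \frac{394063971}{96535685720}$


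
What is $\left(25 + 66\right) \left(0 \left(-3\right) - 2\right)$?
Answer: $-182$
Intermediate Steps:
$\left(25 + 66\right) \left(0 \left(-3\right) - 2\right) = 91 \left(0 - 2\right) = 91 \left(-2\right) = -182$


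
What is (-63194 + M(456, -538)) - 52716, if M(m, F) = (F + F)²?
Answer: 1041866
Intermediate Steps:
M(m, F) = 4*F² (M(m, F) = (2*F)² = 4*F²)
(-63194 + M(456, -538)) - 52716 = (-63194 + 4*(-538)²) - 52716 = (-63194 + 4*289444) - 52716 = (-63194 + 1157776) - 52716 = 1094582 - 52716 = 1041866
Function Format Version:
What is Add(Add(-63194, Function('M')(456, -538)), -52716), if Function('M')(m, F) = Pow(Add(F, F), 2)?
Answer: 1041866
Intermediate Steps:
Function('M')(m, F) = Mul(4, Pow(F, 2)) (Function('M')(m, F) = Pow(Mul(2, F), 2) = Mul(4, Pow(F, 2)))
Add(Add(-63194, Function('M')(456, -538)), -52716) = Add(Add(-63194, Mul(4, Pow(-538, 2))), -52716) = Add(Add(-63194, Mul(4, 289444)), -52716) = Add(Add(-63194, 1157776), -52716) = Add(1094582, -52716) = 1041866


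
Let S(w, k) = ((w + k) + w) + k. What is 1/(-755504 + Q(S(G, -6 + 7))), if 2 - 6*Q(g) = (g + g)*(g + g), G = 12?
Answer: -3/2267863 ≈ -1.3228e-6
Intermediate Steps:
S(w, k) = 2*k + 2*w (S(w, k) = ((k + w) + w) + k = (k + 2*w) + k = 2*k + 2*w)
Q(g) = ⅓ - 2*g²/3 (Q(g) = ⅓ - (g + g)*(g + g)/6 = ⅓ - 2*g*2*g/6 = ⅓ - 2*g²/3)
1/(-755504 + Q(S(G, -6 + 7))) = 1/(-755504 + (⅓ - 2*(2*(-6 + 7) + 2*12)²/3)) = 1/(-755504 + (⅓ - 2*(2*1 + 24)²/3)) = 1/(-755504 + (⅓ - 2*(2 + 24)²/3)) = 1/(-755504 + (⅓ - ⅔*26²)) = 1/(-755504 + (⅓ - ⅔*676)) = 1/(-755504 + (⅓ - 1352/3)) = 1/(-755504 - 1351/3) = 1/(-2267863/3) = -3/2267863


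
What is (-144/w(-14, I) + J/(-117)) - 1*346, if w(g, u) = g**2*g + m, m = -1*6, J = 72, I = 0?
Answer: -6194814/17875 ≈ -346.56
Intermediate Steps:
m = -6
w(g, u) = -6 + g**3 (w(g, u) = g**2*g - 6 = g**3 - 6 = -6 + g**3)
(-144/w(-14, I) + J/(-117)) - 1*346 = (-144/(-6 + (-14)**3) + 72/(-117)) - 1*346 = (-144/(-6 - 2744) + 72*(-1/117)) - 346 = (-144/(-2750) - 8/13) - 346 = (-144*(-1/2750) - 8/13) - 346 = (72/1375 - 8/13) - 346 = -10064/17875 - 346 = -6194814/17875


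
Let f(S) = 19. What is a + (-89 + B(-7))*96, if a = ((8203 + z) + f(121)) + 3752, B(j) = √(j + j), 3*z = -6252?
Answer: 1346 + 96*I*√14 ≈ 1346.0 + 359.2*I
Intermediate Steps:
z = -2084 (z = (⅓)*(-6252) = -2084)
B(j) = √2*√j (B(j) = √(2*j) = √2*√j)
a = 9890 (a = ((8203 - 2084) + 19) + 3752 = (6119 + 19) + 3752 = 6138 + 3752 = 9890)
a + (-89 + B(-7))*96 = 9890 + (-89 + √2*√(-7))*96 = 9890 + (-89 + √2*(I*√7))*96 = 9890 + (-89 + I*√14)*96 = 9890 + (-8544 + 96*I*√14) = 1346 + 96*I*√14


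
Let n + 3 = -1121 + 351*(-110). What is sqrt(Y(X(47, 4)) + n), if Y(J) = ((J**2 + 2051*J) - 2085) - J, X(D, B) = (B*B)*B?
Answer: sqrt(93477) ≈ 305.74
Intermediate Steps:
X(D, B) = B**3 (X(D, B) = B**2*B = B**3)
n = -39734 (n = -3 + (-1121 + 351*(-110)) = -3 + (-1121 - 38610) = -3 - 39731 = -39734)
Y(J) = -2085 + J**2 + 2050*J (Y(J) = (-2085 + J**2 + 2051*J) - J = -2085 + J**2 + 2050*J)
sqrt(Y(X(47, 4)) + n) = sqrt((-2085 + (4**3)**2 + 2050*4**3) - 39734) = sqrt((-2085 + 64**2 + 2050*64) - 39734) = sqrt((-2085 + 4096 + 131200) - 39734) = sqrt(133211 - 39734) = sqrt(93477)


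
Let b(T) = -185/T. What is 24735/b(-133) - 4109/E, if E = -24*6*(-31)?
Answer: 2936941231/165168 ≈ 17782.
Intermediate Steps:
E = 4464 (E = -144*(-31) = 4464)
24735/b(-133) - 4109/E = 24735/((-185/(-133))) - 4109/4464 = 24735/((-185*(-1/133))) - 4109*1/4464 = 24735/(185/133) - 4109/4464 = 24735*(133/185) - 4109/4464 = 657951/37 - 4109/4464 = 2936941231/165168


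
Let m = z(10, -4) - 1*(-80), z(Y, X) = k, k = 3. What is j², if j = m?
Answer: 6889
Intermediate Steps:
z(Y, X) = 3
m = 83 (m = 3 - 1*(-80) = 3 + 80 = 83)
j = 83
j² = 83² = 6889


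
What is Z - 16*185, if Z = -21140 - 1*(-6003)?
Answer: -18097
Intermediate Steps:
Z = -15137 (Z = -21140 + 6003 = -15137)
Z - 16*185 = -15137 - 16*185 = -15137 - 2960 = -18097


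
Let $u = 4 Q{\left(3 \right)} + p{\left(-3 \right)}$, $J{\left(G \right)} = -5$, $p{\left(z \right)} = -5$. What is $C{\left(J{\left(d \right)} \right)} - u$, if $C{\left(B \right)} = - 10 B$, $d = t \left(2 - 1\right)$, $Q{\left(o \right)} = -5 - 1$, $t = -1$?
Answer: $79$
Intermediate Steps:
$Q{\left(o \right)} = -6$
$d = -1$ ($d = - (2 - 1) = \left(-1\right) 1 = -1$)
$u = -29$ ($u = 4 \left(-6\right) - 5 = -24 - 5 = -29$)
$C{\left(J{\left(d \right)} \right)} - u = \left(-10\right) \left(-5\right) - -29 = 50 + 29 = 79$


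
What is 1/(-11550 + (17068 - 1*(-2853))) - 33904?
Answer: -283810383/8371 ≈ -33904.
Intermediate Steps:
1/(-11550 + (17068 - 1*(-2853))) - 33904 = 1/(-11550 + (17068 + 2853)) - 33904 = 1/(-11550 + 19921) - 33904 = 1/8371 - 33904 = -283810383/8371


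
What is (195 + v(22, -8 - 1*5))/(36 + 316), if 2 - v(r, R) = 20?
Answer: 177/352 ≈ 0.50284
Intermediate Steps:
v(r, R) = -18 (v(r, R) = 2 - 1*20 = 2 - 20 = -18)
(195 + v(22, -8 - 1*5))/(36 + 316) = (195 - 18)/(36 + 316) = 177/352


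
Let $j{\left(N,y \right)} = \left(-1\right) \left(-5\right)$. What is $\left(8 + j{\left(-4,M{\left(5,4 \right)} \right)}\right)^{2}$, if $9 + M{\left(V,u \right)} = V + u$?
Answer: $169$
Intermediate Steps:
$M{\left(V,u \right)} = -9 + V + u$ ($M{\left(V,u \right)} = -9 + \left(V + u\right) = -9 + V + u$)
$j{\left(N,y \right)} = 5$
$\left(8 + j{\left(-4,M{\left(5,4 \right)} \right)}\right)^{2} = \left(8 + 5\right)^{2} = 13^{2} = 169$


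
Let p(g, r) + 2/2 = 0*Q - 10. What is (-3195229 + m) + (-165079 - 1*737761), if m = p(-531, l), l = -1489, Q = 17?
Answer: -4098080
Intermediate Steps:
p(g, r) = -11 (p(g, r) = -1 + (0*17 - 10) = -1 + (0 - 10) = -1 - 10 = -11)
m = -11
(-3195229 + m) + (-165079 - 1*737761) = (-3195229 - 11) + (-165079 - 1*737761) = -3195240 + (-165079 - 737761) = -3195240 - 902840 = -4098080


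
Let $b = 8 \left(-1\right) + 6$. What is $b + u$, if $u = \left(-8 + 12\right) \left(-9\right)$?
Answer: $-38$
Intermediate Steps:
$u = -36$ ($u = 4 \left(-9\right) = -36$)
$b = -2$ ($b = -8 + 6 = -2$)
$b + u = -2 - 36 = -38$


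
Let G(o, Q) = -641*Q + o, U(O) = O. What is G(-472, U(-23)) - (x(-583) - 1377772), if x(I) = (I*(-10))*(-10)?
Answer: 1450343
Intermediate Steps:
G(o, Q) = o - 641*Q
x(I) = 100*I (x(I) = -10*I*(-10) = 100*I)
G(-472, U(-23)) - (x(-583) - 1377772) = (-472 - 641*(-23)) - (100*(-583) - 1377772) = (-472 + 14743) - (-58300 - 1377772) = 14271 - 1*(-1436072) = 14271 + 1436072 = 1450343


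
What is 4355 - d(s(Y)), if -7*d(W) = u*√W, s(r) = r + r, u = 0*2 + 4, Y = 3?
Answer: 4355 + 4*√6/7 ≈ 4356.4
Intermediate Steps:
u = 4 (u = 0 + 4 = 4)
s(r) = 2*r
d(W) = -4*√W/7
4355 - d(s(Y)) = 4355 - (-4)*√(2*3)/7 = 4355 - (-4)*√6/7 = 4355 + 4*√6/7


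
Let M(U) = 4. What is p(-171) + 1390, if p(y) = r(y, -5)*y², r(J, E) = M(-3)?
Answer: 118354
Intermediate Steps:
r(J, E) = 4
p(y) = 4*y²
p(-171) + 1390 = 4*(-171)² + 1390 = 4*29241 + 1390 = 116964 + 1390 = 118354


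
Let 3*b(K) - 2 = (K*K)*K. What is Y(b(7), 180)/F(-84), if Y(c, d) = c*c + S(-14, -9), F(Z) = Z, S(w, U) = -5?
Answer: -3305/21 ≈ -157.38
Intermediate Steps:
b(K) = ⅔ + K³/3 (b(K) = ⅔ + ((K*K)*K)/3 = ⅔ + (K²*K)/3 = ⅔ + K³/3)
Y(c, d) = -5 + c² (Y(c, d) = c*c - 5 = c² - 5 = -5 + c²)
Y(b(7), 180)/F(-84) = (-5 + (⅔ + (⅓)*7³)²)/(-84) = (-5 + (⅔ + (⅓)*343)²)*(-1/84) = (-5 + (⅔ + 343/3)²)*(-1/84) = (-5 + 115²)*(-1/84) = (-5 + 13225)*(-1/84) = 13220*(-1/84) = -3305/21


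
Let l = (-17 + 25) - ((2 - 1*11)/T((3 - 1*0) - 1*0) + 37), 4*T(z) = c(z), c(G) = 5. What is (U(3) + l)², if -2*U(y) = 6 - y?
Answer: 54289/100 ≈ 542.89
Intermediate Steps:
U(y) = -3 + y/2 (U(y) = -(6 - y)/2 = -3 + y/2)
T(z) = 5/4 (T(z) = (¼)*5 = 5/4)
l = -109/5 (l = (-17 + 25) - ((2 - 1*11)/(5/4) + 37) = 8 - ((2 - 11)*(⅘) + 37) = 8 - (-9*⅘ + 37) = 8 - (-36/5 + 37) = 8 - 1*149/5 = 8 - 149/5 = -109/5 ≈ -21.800)
(U(3) + l)² = ((-3 + (½)*3) - 109/5)² = ((-3 + 3/2) - 109/5)² = (-3/2 - 109/5)² = (-233/10)² = 54289/100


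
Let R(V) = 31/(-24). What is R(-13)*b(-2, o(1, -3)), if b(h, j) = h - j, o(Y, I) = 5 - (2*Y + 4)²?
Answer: -899/24 ≈ -37.458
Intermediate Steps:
o(Y, I) = 5 - (4 + 2*Y)²
R(V) = -31/24 (R(V) = 31*(-1/24) = -31/24)
R(-13)*b(-2, o(1, -3)) = -31*(-2 - (5 - 4*(2 + 1)²))/24 = -31*(-2 - (5 - 4*3²))/24 = -31*(-2 - (5 - 4*9))/24 = -31*(-2 - (5 - 36))/24 = -31*(-2 - 1*(-31))/24 = -31*(-2 + 31)/24 = -31/24*29 = -899/24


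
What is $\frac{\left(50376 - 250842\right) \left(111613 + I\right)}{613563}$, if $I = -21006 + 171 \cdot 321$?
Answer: $- \frac{9722467356}{204521} \approx -47538.0$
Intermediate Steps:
$I = 33885$ ($I = -21006 + 54891 = 33885$)
$\frac{\left(50376 - 250842\right) \left(111613 + I\right)}{613563} = \frac{\left(50376 - 250842\right) \left(111613 + 33885\right)}{613563} = \left(-200466\right) 145498 \cdot \frac{1}{613563} = \left(-29167402068\right) \frac{1}{613563} = - \frac{9722467356}{204521}$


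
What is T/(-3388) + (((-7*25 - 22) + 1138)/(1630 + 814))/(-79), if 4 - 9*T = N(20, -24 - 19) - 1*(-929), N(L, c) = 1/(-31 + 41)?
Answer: 34073099/1338016680 ≈ 0.025465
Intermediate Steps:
N(L, c) = ⅒ (N(L, c) = 1/10 = ⅒)
T = -9251/90 (T = 4/9 - (⅒ - 1*(-929))/9 = 4/9 - (⅒ + 929)/9 = 4/9 - ⅑*9291/10 = 4/9 - 3097/30 = -9251/90 ≈ -102.79)
T/(-3388) + (((-7*25 - 22) + 1138)/(1630 + 814))/(-79) = -9251/90/(-3388) + (((-7*25 - 22) + 1138)/(1630 + 814))/(-79) = -9251/90*(-1/3388) + (((-175 - 22) + 1138)/2444)*(-1/79) = 841/27720 + ((-197 + 1138)*(1/2444))*(-1/79) = 841/27720 + (941*(1/2444))*(-1/79) = 841/27720 + (941/2444)*(-1/79) = 841/27720 - 941/193076 = 34073099/1338016680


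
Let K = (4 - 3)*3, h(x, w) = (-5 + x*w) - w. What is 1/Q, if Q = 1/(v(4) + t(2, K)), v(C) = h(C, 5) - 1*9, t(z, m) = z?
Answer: 3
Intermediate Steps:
h(x, w) = -5 - w + w*x (h(x, w) = (-5 + w*x) - w = -5 - w + w*x)
K = 3 (K = 1*3 = 3)
v(C) = -19 + 5*C (v(C) = (-5 - 1*5 + 5*C) - 1*9 = (-5 - 5 + 5*C) - 9 = (-10 + 5*C) - 9 = -19 + 5*C)
Q = ⅓ (Q = 1/((-19 + 5*4) + 2) = 1/((-19 + 20) + 2) = 1/(1 + 2) = 1/3 = ⅓ ≈ 0.33333)
1/Q = 1/(⅓) = 3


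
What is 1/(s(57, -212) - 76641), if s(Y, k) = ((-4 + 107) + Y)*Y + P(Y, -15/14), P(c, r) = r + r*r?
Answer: -196/13234101 ≈ -1.4810e-5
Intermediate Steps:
P(c, r) = r + r**2
s(Y, k) = 15/196 + Y*(103 + Y) (s(Y, k) = ((-4 + 107) + Y)*Y + (-15/14)*(1 - 15/14) = (103 + Y)*Y + (-15*1/14)*(1 - 15*1/14) = Y*(103 + Y) - 15*(1 - 15/14)/14 = Y*(103 + Y) - 15/14*(-1/14) = Y*(103 + Y) + 15/196 = 15/196 + Y*(103 + Y))
1/(s(57, -212) - 76641) = 1/((15/196 + 57**2 + 103*57) - 76641) = 1/((15/196 + 3249 + 5871) - 76641) = 1/(1787535/196 - 76641) = 1/(-13234101/196) = -196/13234101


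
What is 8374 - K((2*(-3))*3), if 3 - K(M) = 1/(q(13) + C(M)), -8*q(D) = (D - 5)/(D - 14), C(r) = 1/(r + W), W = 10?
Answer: 58605/7 ≈ 8372.1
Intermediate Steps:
C(r) = 1/(10 + r) (C(r) = 1/(r + 10) = 1/(10 + r))
q(D) = -(-5 + D)/(8*(-14 + D)) (q(D) = -(D - 5)/(8*(D - 14)) = -(-5 + D)/(8*(-14 + D)))
K(M) = 3 - 1/(1 + 1/(10 + M)) (K(M) = 3 - 1/((5 - 1*13)/(8*(-14 + 13)) + 1/(10 + M)) = 3 - 1/((⅛)*(5 - 13)/(-1) + 1/(10 + M)) = 3 - 1/((⅛)*(-1)*(-8) + 1/(10 + M)) = 3 - 1/(1 + 1/(10 + M)))
8374 - K((2*(-3))*3) = 8374 - (23 + 2*((2*(-3))*3))/(11 + (2*(-3))*3) = 8374 - (23 + 2*(-6*3))/(11 - 6*3) = 8374 - (23 + 2*(-18))/(11 - 18) = 8374 - (23 - 36)/(-7) = 8374 - (-1)*(-13)/7 = 8374 - 1*13/7 = 8374 - 13/7 = 58605/7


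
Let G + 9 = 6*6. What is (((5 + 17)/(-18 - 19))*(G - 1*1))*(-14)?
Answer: 8008/37 ≈ 216.43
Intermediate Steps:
G = 27 (G = -9 + 6*6 = -9 + 36 = 27)
(((5 + 17)/(-18 - 19))*(G - 1*1))*(-14) = (((5 + 17)/(-18 - 19))*(27 - 1*1))*(-14) = ((22/(-37))*(27 - 1))*(-14) = ((22*(-1/37))*26)*(-14) = -22/37*26*(-14) = -572/37*(-14) = 8008/37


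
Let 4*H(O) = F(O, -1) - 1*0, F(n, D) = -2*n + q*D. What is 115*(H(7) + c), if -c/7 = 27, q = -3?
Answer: -88205/4 ≈ -22051.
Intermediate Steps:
F(n, D) = -3*D - 2*n (F(n, D) = -2*n - 3*D = -3*D - 2*n)
c = -189 (c = -7*27 = -189)
H(O) = ¾ - O/2 (H(O) = ((-3*(-1) - 2*O) - 1*0)/4 = ((3 - 2*O) + 0)/4 = (3 - 2*O)/4 = ¾ - O/2)
115*(H(7) + c) = 115*((¾ - ½*7) - 189) = 115*((¾ - 7/2) - 189) = 115*(-11/4 - 189) = 115*(-767/4) = -88205/4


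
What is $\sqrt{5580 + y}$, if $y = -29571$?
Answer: $i \sqrt{23991} \approx 154.89 i$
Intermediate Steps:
$\sqrt{5580 + y} = \sqrt{5580 - 29571} = \sqrt{-23991} = i \sqrt{23991}$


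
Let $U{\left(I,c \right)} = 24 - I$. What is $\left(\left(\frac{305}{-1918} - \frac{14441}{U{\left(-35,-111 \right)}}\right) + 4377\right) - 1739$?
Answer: $\frac{270805523}{113162} \approx 2393.1$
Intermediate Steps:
$\left(\left(\frac{305}{-1918} - \frac{14441}{U{\left(-35,-111 \right)}}\right) + 4377\right) - 1739 = \left(\left(\frac{305}{-1918} - \frac{14441}{24 - -35}\right) + 4377\right) - 1739 = \left(\left(305 \left(- \frac{1}{1918}\right) - \frac{14441}{24 + 35}\right) + 4377\right) - 1739 = \left(\left(- \frac{305}{1918} - \frac{14441}{59}\right) + 4377\right) - 1739 = \left(- \frac{27715833}{113162} + 4377\right) - 1739 = \frac{467594241}{113162} - 1739 = \frac{270805523}{113162}$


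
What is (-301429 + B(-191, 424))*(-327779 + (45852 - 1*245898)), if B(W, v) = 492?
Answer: 158842072025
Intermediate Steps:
(-301429 + B(-191, 424))*(-327779 + (45852 - 1*245898)) = (-301429 + 492)*(-327779 + (45852 - 1*245898)) = -300937*(-327779 + (45852 - 245898)) = -300937*(-327779 - 200046) = -300937*(-527825) = 158842072025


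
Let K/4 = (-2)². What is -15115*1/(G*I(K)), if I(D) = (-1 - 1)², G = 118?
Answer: -15115/472 ≈ -32.023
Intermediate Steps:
K = 16 (K = 4*(-2)² = 4*4 = 16)
I(D) = 4 (I(D) = (-2)² = 4)
-15115*1/(G*I(K)) = -15115/(4*118) = -15115/472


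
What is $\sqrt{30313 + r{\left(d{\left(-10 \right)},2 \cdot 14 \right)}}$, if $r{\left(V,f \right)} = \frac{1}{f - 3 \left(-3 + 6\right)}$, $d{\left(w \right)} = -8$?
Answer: $\frac{2 \sqrt{2735753}}{19} \approx 174.11$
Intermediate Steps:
$r{\left(V,f \right)} = \frac{1}{-9 + f}$ ($r{\left(V,f \right)} = \frac{1}{f - 9} = \frac{1}{-9 + f}$)
$\sqrt{30313 + r{\left(d{\left(-10 \right)},2 \cdot 14 \right)}} = \sqrt{30313 + \frac{1}{-9 + 2 \cdot 14}} = \sqrt{30313 + \frac{1}{-9 + 28}} = \sqrt{30313 + \frac{1}{19}} = \sqrt{\frac{575948}{19}} = \frac{2 \sqrt{2735753}}{19}$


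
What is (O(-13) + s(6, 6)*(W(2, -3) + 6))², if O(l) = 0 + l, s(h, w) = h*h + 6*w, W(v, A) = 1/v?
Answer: 207025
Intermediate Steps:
s(h, w) = h² + 6*w
O(l) = l
(O(-13) + s(6, 6)*(W(2, -3) + 6))² = (-13 + (6² + 6*6)*(1/2 + 6))² = (-13 + (36 + 36)*(½ + 6))² = (-13 + 72*(13/2))² = (-13 + 468)² = 455² = 207025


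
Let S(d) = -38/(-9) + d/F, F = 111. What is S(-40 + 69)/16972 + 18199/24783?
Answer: 34297284181/46688495436 ≈ 0.73460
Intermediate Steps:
S(d) = 38/9 + d/111 (S(d) = -38/(-9) + d/111 = -38*(-⅑) + d*(1/111) = 38/9 + d/111)
S(-40 + 69)/16972 + 18199/24783 = (38/9 + (-40 + 69)/111)/16972 + 18199/24783 = (38/9 + (1/111)*29)*(1/16972) + 18199*(1/24783) = (38/9 + 29/111)*(1/16972) + 18199/24783 = (1493/333)*(1/16972) + 18199/24783 = 1493/5651676 + 18199/24783 = 34297284181/46688495436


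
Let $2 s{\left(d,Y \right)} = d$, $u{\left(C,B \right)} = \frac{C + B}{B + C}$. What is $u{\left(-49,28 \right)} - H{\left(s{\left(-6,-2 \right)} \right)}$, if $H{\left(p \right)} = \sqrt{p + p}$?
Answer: $1 - i \sqrt{6} \approx 1.0 - 2.4495 i$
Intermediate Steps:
$u{\left(C,B \right)} = 1$ ($u{\left(C,B \right)} = \frac{B + C}{B + C} = 1$)
$s{\left(d,Y \right)} = \frac{d}{2}$
$H{\left(p \right)} = \sqrt{2} \sqrt{p}$ ($H{\left(p \right)} = \sqrt{2 p} = \sqrt{2} \sqrt{p}$)
$u{\left(-49,28 \right)} - H{\left(s{\left(-6,-2 \right)} \right)} = 1 - \sqrt{2} \sqrt{\frac{1}{2} \left(-6\right)} = 1 - \sqrt{2} \sqrt{-3} = 1 - \sqrt{2} i \sqrt{3} = 1 - i \sqrt{6}$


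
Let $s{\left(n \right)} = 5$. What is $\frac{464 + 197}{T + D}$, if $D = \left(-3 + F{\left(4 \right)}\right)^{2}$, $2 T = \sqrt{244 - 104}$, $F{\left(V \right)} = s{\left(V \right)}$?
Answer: $- \frac{2644}{19} + \frac{661 \sqrt{35}}{19} \approx 66.659$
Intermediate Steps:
$F{\left(V \right)} = 5$
$T = \sqrt{35}$ ($T = \frac{\sqrt{244 - 104}}{2} = \frac{\sqrt{140}}{2} = \frac{2 \sqrt{35}}{2} = \sqrt{35} \approx 5.9161$)
$D = 4$ ($D = \left(-3 + 5\right)^{2} = 2^{2} = 4$)
$\frac{464 + 197}{T + D} = \frac{464 + 197}{\sqrt{35} + 4} = \frac{661}{4 + \sqrt{35}}$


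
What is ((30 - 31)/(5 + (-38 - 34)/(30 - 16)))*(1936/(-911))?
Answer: -13552/911 ≈ -14.876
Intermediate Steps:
((30 - 31)/(5 + (-38 - 34)/(30 - 16)))*(1936/(-911)) = (-1/(5 - 72/14))*(1936*(-1/911)) = -1/(5 - 72*1/14)*(-1936/911) = -1/(5 - 36/7)*(-1936/911) = -1/(-⅐)*(-1936/911) = -1*(-7)*(-1936/911) = 7*(-1936/911) = -13552/911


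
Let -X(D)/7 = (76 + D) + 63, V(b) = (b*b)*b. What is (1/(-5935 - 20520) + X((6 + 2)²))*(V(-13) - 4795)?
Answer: 262847151552/26455 ≈ 9.9356e+6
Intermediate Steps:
V(b) = b³ (V(b) = b²*b = b³)
X(D) = -973 - 7*D (X(D) = -7*((76 + D) + 63) = -7*(139 + D) = -973 - 7*D)
(1/(-5935 - 20520) + X((6 + 2)²))*(V(-13) - 4795) = (1/(-5935 - 20520) + (-973 - 7*(6 + 2)²))*((-13)³ - 4795) = (1/(-26455) + (-973 - 7*8²))*(-2197 - 4795) = (-1/26455 + (-973 - 7*64))*(-6992) = (-1/26455 + (-973 - 448))*(-6992) = (-1/26455 - 1421)*(-6992) = -37592556/26455*(-6992) = 262847151552/26455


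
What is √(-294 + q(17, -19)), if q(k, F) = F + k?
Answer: 2*I*√74 ≈ 17.205*I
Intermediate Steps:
√(-294 + q(17, -19)) = √(-294 + (-19 + 17)) = √(-294 - 2) = √(-296) = 2*I*√74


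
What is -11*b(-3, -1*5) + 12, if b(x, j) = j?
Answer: 67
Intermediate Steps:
-11*b(-3, -1*5) + 12 = -(-11)*5 + 12 = -11*(-5) + 12 = 55 + 12 = 67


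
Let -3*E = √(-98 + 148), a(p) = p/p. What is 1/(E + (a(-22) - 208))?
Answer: -1863/385591 + 15*√2/385591 ≈ -0.0047765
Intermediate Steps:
a(p) = 1
E = -5*√2/3 (E = -√(-98 + 148)/3 = -5*√2/3 ≈ -2.3570)
1/(E + (a(-22) - 208)) = 1/(-5*√2/3 + (1 - 208)) = 1/(-5*√2/3 - 207) = 1/(-207 - 5*√2/3)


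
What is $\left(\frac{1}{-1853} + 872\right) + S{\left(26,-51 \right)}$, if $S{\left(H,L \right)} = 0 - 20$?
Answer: $\frac{1578755}{1853} \approx 852.0$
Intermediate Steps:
$S{\left(H,L \right)} = -20$
$\left(\frac{1}{-1853} + 872\right) + S{\left(26,-51 \right)} = \left(\frac{1}{-1853} + 872\right) - 20 = \left(- \frac{1}{1853} + 872\right) - 20 = \frac{1615815}{1853} - 20 = \frac{1578755}{1853}$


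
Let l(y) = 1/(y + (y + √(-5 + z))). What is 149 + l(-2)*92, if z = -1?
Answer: 1455/11 - 46*I*√6/11 ≈ 132.27 - 10.243*I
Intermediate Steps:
l(y) = 1/(2*y + I*√6) (l(y) = 1/(y + (y + √(-5 - 1))) = 1/(y + (y + √(-6))) = 1/(y + (y + I*√6)) = 1/(2*y + I*√6))
149 + l(-2)*92 = 149 + 92/(2*(-2) + I*√6) = 149 + 92/(-4 + I*√6)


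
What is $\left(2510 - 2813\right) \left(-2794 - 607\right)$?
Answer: $1030503$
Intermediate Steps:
$\left(2510 - 2813\right) \left(-2794 - 607\right) = \left(-303\right) \left(-3401\right) = 1030503$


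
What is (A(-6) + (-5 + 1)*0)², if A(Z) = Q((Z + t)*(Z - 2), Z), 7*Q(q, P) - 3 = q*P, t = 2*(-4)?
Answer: 447561/49 ≈ 9133.9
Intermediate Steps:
t = -8
Q(q, P) = 3/7 + P*q/7 (Q(q, P) = 3/7 + (q*P)/7 = 3/7 + (P*q)/7 = 3/7 + P*q/7)
A(Z) = 3/7 + Z*(-8 + Z)*(-2 + Z)/7 (A(Z) = 3/7 + Z*((Z - 8)*(Z - 2))/7 = 3/7 + Z*((-8 + Z)*(-2 + Z))/7 = 3/7 + Z*(-8 + Z)*(-2 + Z)/7)
(A(-6) + (-5 + 1)*0)² = ((3/7 + (⅐)*(-6)*(16 + (-6)² - 10*(-6))) + (-5 + 1)*0)² = ((3/7 + (⅐)*(-6)*(16 + 36 + 60)) - 4*0)² = ((3/7 + (⅐)*(-6)*112) + 0)² = ((3/7 - 96) + 0)² = (-669/7 + 0)² = (-669/7)² = 447561/49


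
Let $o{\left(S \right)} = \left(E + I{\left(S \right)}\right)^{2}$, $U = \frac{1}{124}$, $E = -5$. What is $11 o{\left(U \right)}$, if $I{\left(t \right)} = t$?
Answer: $\frac{4214771}{15376} \approx 274.11$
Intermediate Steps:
$U = \frac{1}{124} \approx 0.0080645$
$o{\left(S \right)} = \left(-5 + S\right)^{2}$
$11 o{\left(U \right)} = 11 \left(-5 + \frac{1}{124}\right)^{2} = 11 \left(- \frac{619}{124}\right)^{2} = 11 \cdot \frac{383161}{15376} = \frac{4214771}{15376}$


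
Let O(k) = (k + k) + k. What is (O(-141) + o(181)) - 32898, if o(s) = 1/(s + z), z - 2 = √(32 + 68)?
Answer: -6430952/193 ≈ -33321.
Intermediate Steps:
z = 12 (z = 2 + √(32 + 68) = 2 + √100 = 2 + 10 = 12)
o(s) = 1/(12 + s) (o(s) = 1/(s + 12) = 1/(12 + s))
O(k) = 3*k (O(k) = 2*k + k = 3*k)
(O(-141) + o(181)) - 32898 = (3*(-141) + 1/(12 + 181)) - 32898 = (-423 + 1/193) - 32898 = -81638/193 - 32898 = -6430952/193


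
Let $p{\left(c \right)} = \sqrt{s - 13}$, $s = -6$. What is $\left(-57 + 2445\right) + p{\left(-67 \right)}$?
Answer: $2388 + i \sqrt{19} \approx 2388.0 + 4.3589 i$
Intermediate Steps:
$p{\left(c \right)} = i \sqrt{19}$ ($p{\left(c \right)} = \sqrt{-6 - 13} = \sqrt{-19} = i \sqrt{19}$)
$\left(-57 + 2445\right) + p{\left(-67 \right)} = \left(-57 + 2445\right) + i \sqrt{19} = 2388 + i \sqrt{19}$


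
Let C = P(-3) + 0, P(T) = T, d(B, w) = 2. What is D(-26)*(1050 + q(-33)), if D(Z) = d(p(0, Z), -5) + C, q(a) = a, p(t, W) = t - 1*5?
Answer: -1017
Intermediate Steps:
p(t, W) = -5 + t (p(t, W) = t - 5 = -5 + t)
C = -3 (C = -3 + 0 = -3)
D(Z) = -1 (D(Z) = 2 - 3 = -1)
D(-26)*(1050 + q(-33)) = -(1050 - 33) = -1*1017 = -1017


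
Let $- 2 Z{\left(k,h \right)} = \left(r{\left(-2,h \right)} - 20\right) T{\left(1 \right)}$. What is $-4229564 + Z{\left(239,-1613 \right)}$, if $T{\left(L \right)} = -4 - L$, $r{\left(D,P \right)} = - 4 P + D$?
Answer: $-4213489$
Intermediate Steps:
$r{\left(D,P \right)} = D - 4 P$
$Z{\left(k,h \right)} = -55 - 10 h$ ($Z{\left(k,h \right)} = - \frac{\left(\left(-2 - 4 h\right) - 20\right) \left(-4 - 1\right)}{2} = - \frac{\left(-22 - 4 h\right) \left(-4 - 1\right)}{2} = - \frac{\left(-22 - 4 h\right) \left(-5\right)}{2} = - \frac{110 + 20 h}{2} = -55 - 10 h$)
$-4229564 + Z{\left(239,-1613 \right)} = -4229564 - -16075 = -4229564 + \left(-55 + 16130\right) = -4229564 + 16075 = -4213489$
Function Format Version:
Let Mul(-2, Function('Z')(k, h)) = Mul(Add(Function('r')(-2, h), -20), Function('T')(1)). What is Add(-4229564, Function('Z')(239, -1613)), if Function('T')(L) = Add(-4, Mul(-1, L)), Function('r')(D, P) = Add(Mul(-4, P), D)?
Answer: -4213489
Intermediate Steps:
Function('r')(D, P) = Add(D, Mul(-4, P))
Function('Z')(k, h) = Add(-55, Mul(-10, h)) (Function('Z')(k, h) = Mul(Rational(-1, 2), Mul(Add(Add(-2, Mul(-4, h)), -20), Add(-4, Mul(-1, 1)))) = Mul(Rational(-1, 2), Mul(Add(-22, Mul(-4, h)), Add(-4, -1))) = Mul(Rational(-1, 2), Mul(Add(-22, Mul(-4, h)), -5)) = Mul(Rational(-1, 2), Add(110, Mul(20, h))) = Add(-55, Mul(-10, h)))
Add(-4229564, Function('Z')(239, -1613)) = Add(-4229564, Add(-55, Mul(-10, -1613))) = Add(-4229564, Add(-55, 16130)) = Add(-4229564, 16075) = -4213489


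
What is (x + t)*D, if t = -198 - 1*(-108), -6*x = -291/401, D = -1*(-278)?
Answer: -10019537/401 ≈ -24986.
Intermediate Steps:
D = 278
x = 97/802 (x = -(-97)/(2*401) = -⅙*(-291/401) = 97/802 ≈ 0.12095)
t = -90 (t = -198 + 108 = -90)
(x + t)*D = (97/802 - 90)*278 = -72083/802*278 = -10019537/401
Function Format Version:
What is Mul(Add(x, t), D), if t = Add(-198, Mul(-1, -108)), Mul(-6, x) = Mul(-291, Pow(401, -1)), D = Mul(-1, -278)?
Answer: Rational(-10019537, 401) ≈ -24986.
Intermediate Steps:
D = 278
x = Rational(97, 802) (x = Mul(Rational(-1, 6), Mul(-291, Pow(401, -1))) = Mul(Rational(-1, 6), Mul(-291, Rational(1, 401))) = Mul(Rational(-1, 6), Rational(-291, 401)) = Rational(97, 802) ≈ 0.12095)
t = -90 (t = Add(-198, 108) = -90)
Mul(Add(x, t), D) = Mul(Add(Rational(97, 802), -90), 278) = Mul(Rational(-72083, 802), 278) = Rational(-10019537, 401)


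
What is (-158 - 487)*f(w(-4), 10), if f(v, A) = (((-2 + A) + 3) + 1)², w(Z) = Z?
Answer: -92880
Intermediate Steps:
f(v, A) = (2 + A)² (f(v, A) = ((1 + A) + 1)² = (2 + A)²)
(-158 - 487)*f(w(-4), 10) = (-158 - 487)*(2 + 10)² = -645*12² = -645*144 = -92880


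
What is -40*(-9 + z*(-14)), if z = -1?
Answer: -200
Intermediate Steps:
-40*(-9 + z*(-14)) = -40*(-9 - 1*(-14)) = -40*(-9 + 14) = -40*5 = -200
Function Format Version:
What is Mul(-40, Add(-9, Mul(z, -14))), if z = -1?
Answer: -200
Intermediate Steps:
Mul(-40, Add(-9, Mul(z, -14))) = Mul(-40, Add(-9, Mul(-1, -14))) = Mul(-40, Add(-9, 14)) = Mul(-40, 5) = -200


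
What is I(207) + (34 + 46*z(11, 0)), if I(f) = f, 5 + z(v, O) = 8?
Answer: 379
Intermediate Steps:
z(v, O) = 3 (z(v, O) = -5 + 8 = 3)
I(207) + (34 + 46*z(11, 0)) = 207 + (34 + 46*3) = 207 + (34 + 138) = 207 + 172 = 379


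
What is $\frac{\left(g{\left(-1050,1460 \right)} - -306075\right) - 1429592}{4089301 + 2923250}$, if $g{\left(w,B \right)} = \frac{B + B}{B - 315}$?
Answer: $- \frac{85761603}{535291393} \approx -0.16021$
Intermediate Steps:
$g{\left(w,B \right)} = \frac{2 B}{-315 + B}$
$\frac{\left(g{\left(-1050,1460 \right)} - -306075\right) - 1429592}{4089301 + 2923250} = \frac{\left(2 \cdot 1460 \frac{1}{-315 + 1460} - -306075\right) - 1429592}{4089301 + 2923250} = \frac{\left(2 \cdot 1460 \cdot \frac{1}{1145} + 306075\right) - 1429592}{7012551} = \left(\left(2 \cdot 1460 \cdot \frac{1}{1145} + 306075\right) - 1429592\right) \frac{1}{7012551} = \left(\left(\frac{584}{229} + 306075\right) - 1429592\right) \frac{1}{7012551} = \left(\frac{70091759}{229} - 1429592\right) \frac{1}{7012551} = \left(- \frac{257284809}{229}\right) \frac{1}{7012551} = - \frac{85761603}{535291393}$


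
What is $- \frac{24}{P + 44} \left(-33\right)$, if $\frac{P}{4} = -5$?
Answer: $33$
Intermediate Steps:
$P = -20$ ($P = 4 \left(-5\right) = -20$)
$- \frac{24}{P + 44} \left(-33\right) = - \frac{24}{-20 + 44} \left(-33\right) = - \frac{24}{24} \left(-33\right) = \left(-24\right) \frac{1}{24} \left(-33\right) = \left(-1\right) \left(-33\right) = 33$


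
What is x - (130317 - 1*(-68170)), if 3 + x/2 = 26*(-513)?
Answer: -225169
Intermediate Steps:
x = -26682 (x = -6 + 2*(26*(-513)) = -6 + 2*(-13338) = -6 - 26676 = -26682)
x - (130317 - 1*(-68170)) = -26682 - (130317 - 1*(-68170)) = -26682 - (130317 + 68170) = -26682 - 1*198487 = -26682 - 198487 = -225169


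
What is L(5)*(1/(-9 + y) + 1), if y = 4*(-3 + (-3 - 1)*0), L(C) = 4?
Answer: 80/21 ≈ 3.8095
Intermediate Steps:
y = -12 (y = 4*(-3 - 4*0) = 4*(-3 + 0) = 4*(-3) = -12)
L(5)*(1/(-9 + y) + 1) = 4*(1/(-9 - 12) + 1) = 4*(1/(-21) + 1) = 4*(-1/21 + 1) = 4*(20/21) = 80/21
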